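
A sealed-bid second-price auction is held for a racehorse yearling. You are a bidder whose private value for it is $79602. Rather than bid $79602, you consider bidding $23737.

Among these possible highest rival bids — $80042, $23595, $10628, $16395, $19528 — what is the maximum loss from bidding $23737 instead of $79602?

$80042: same outcome either way → loss $0.
$23595: same outcome either way → loss $0.
$10628: same outcome either way → loss $0.
$16395: same outcome either way → loss $0.
$19528: same outcome either way → loss $0.
Maximum loss: $0.

$0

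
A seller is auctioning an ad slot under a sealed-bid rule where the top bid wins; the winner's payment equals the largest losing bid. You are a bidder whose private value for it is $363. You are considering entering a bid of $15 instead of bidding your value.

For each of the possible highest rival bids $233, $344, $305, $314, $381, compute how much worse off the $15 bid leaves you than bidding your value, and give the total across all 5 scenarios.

$256

The deviation costs you only when the competing bid falls strictly between $15 and $363; elsewhere both bids give the same outcome.
$233: truthful payoff $130, deviation payoff $0 → loss $130.
$344: truthful payoff $19, deviation payoff $0 → loss $19.
$305: truthful payoff $58, deviation payoff $0 → loss $58.
$314: truthful payoff $49, deviation payoff $0 → loss $49.
$381: outcomes coincide → loss $0.
Total loss = $130 + $19 + $58 + $49 = $256.
Because the price is fixed by the runner-up's bid, deviating from your value can only change a good outcome into a bad one — never the reverse.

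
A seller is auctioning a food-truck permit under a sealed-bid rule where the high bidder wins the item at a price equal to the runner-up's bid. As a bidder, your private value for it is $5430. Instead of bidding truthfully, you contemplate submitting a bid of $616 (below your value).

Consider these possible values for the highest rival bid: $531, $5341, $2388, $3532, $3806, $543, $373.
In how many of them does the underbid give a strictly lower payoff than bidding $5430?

The deviation hurts exactly when the highest competing bid lies strictly between $616 and $5430 — underbidding then forfeits a profitable win.
$531: below both → same outcome either way.
$5341: inside the interval → strictly worse (loss $89).
$2388: inside the interval → strictly worse (loss $3042).
$3532: inside the interval → strictly worse (loss $1898).
$3806: inside the interval → strictly worse (loss $1624).
$543: below both → same outcome either way.
$373: below both → same outcome either way.
Count: 4.

4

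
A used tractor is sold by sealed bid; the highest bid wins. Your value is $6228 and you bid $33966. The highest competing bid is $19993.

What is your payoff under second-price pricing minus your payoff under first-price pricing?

$13973

You have the highest bid, so you win under either rule.
Second-price: pay $19993 → payoff −$13765.
First-price: pay your own bid $33966 → payoff −$27738.
Difference = −$13765 − (−$27738) = $13973.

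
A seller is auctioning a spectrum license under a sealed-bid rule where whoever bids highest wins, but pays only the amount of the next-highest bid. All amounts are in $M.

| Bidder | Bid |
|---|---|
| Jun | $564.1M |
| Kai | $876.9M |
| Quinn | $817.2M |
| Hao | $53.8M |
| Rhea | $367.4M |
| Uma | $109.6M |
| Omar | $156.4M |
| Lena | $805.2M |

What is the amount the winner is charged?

Highest bid: Kai at $876.9M, so Kai wins.
Second-highest bid: Quinn at $817.2M — that is the price the winner pays.

$817.2M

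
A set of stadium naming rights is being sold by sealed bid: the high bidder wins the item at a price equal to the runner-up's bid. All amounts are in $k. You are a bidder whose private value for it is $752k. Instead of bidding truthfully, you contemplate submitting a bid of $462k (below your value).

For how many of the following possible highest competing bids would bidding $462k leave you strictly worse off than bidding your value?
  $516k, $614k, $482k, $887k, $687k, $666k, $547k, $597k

The deviation hurts exactly when the highest competing bid lies strictly between $462k and $752k — underbidding then forfeits a profitable win.
$516k: inside the interval → strictly worse (loss $236k).
$614k: inside the interval → strictly worse (loss $138k).
$482k: inside the interval → strictly worse (loss $270k).
$887k: above both → same outcome either way.
$687k: inside the interval → strictly worse (loss $65k).
$666k: inside the interval → strictly worse (loss $86k).
$547k: inside the interval → strictly worse (loss $205k).
$597k: inside the interval → strictly worse (loss $155k).
Count: 7.

7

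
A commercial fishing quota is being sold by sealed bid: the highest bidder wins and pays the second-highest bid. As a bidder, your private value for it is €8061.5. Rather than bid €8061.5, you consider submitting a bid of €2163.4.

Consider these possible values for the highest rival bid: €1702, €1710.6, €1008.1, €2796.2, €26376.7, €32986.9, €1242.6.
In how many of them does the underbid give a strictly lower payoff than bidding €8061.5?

The deviation hurts exactly when the highest competing bid lies strictly between €2163.4 and €8061.5 — underbidding then forfeits a profitable win.
€1702: below both → same outcome either way.
€1710.6: below both → same outcome either way.
€1008.1: below both → same outcome either way.
€2796.2: inside the interval → strictly worse (loss €5265.3).
€26376.7: above both → same outcome either way.
€32986.9: above both → same outcome either way.
€1242.6: below both → same outcome either way.
Count: 1.

1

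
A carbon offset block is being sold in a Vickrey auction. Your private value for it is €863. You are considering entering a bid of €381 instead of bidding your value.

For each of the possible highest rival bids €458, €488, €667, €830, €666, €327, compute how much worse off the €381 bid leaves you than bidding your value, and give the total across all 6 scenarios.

The deviation costs you only when the competing bid falls strictly between €381 and €863; elsewhere both bids give the same outcome.
€458: truthful payoff €405, deviation payoff €0 → loss €405.
€488: truthful payoff €375, deviation payoff €0 → loss €375.
€667: truthful payoff €196, deviation payoff €0 → loss €196.
€830: truthful payoff €33, deviation payoff €0 → loss €33.
€666: truthful payoff €197, deviation payoff €0 → loss €197.
€327: outcomes coincide → loss €0.
Total loss = €405 + €375 + €196 + €33 + €197 = €1206.

€1206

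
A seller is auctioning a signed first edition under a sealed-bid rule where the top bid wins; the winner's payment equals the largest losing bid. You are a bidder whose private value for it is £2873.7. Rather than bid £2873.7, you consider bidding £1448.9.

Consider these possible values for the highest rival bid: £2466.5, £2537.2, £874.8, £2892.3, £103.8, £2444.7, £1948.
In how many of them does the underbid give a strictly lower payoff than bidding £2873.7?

The deviation hurts exactly when the highest competing bid lies strictly between £1448.9 and £2873.7 — underbidding then forfeits a profitable win.
£2466.5: inside the interval → strictly worse (loss £407.2).
£2537.2: inside the interval → strictly worse (loss £336.5).
£874.8: below both → same outcome either way.
£2892.3: above both → same outcome either way.
£103.8: below both → same outcome either way.
£2444.7: inside the interval → strictly worse (loss £429).
£1948: inside the interval → strictly worse (loss £925.7).
Count: 4.

4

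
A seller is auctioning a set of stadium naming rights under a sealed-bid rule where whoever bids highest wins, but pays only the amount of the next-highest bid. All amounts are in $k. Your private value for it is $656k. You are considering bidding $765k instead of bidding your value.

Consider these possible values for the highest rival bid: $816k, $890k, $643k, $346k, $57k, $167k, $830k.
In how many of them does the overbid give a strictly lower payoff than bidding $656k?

The deviation hurts exactly when the highest competing bid lies strictly between $656k and $765k — overbidding then wins at a price above your value.
$816k: above both → same outcome either way.
$890k: above both → same outcome either way.
$643k: below both → same outcome either way.
$346k: below both → same outcome either way.
$57k: below both → same outcome either way.
$167k: below both → same outcome either way.
$830k: above both → same outcome either way.
Count: 0.

0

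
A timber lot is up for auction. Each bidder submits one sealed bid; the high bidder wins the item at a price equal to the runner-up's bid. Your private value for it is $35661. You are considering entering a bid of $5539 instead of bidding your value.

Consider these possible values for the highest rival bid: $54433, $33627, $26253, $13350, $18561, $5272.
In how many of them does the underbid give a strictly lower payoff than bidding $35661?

4

The deviation hurts exactly when the highest competing bid lies strictly between $5539 and $35661 — underbidding then forfeits a profitable win.
$54433: above both → same outcome either way.
$33627: inside the interval → strictly worse (loss $2034).
$26253: inside the interval → strictly worse (loss $9408).
$13350: inside the interval → strictly worse (loss $22311).
$18561: inside the interval → strictly worse (loss $17100).
$5272: below both → same outcome either way.
Count: 4.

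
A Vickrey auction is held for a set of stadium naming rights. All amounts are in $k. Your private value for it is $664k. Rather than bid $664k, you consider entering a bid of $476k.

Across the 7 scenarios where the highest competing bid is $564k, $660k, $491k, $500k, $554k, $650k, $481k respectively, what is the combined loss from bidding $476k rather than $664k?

$748k

The deviation costs you only when the competing bid falls strictly between $476k and $664k; elsewhere both bids give the same outcome.
$564k: truthful payoff $100k, deviation payoff $0k → loss $100k.
$660k: truthful payoff $4k, deviation payoff $0k → loss $4k.
$491k: truthful payoff $173k, deviation payoff $0k → loss $173k.
$500k: truthful payoff $164k, deviation payoff $0k → loss $164k.
$554k: truthful payoff $110k, deviation payoff $0k → loss $110k.
$650k: truthful payoff $14k, deviation payoff $0k → loss $14k.
$481k: truthful payoff $183k, deviation payoff $0k → loss $183k.
Total loss = $100k + $4k + $173k + $164k + $110k + $14k + $183k = $748k.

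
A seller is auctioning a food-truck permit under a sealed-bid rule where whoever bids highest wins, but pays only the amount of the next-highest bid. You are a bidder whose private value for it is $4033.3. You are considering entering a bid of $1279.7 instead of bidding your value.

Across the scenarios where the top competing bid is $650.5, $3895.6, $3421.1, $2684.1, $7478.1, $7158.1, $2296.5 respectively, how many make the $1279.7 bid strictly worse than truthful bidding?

The deviation hurts exactly when the highest competing bid lies strictly between $1279.7 and $4033.3 — underbidding then forfeits a profitable win.
$650.5: below both → same outcome either way.
$3895.6: inside the interval → strictly worse (loss $137.7).
$3421.1: inside the interval → strictly worse (loss $612.2).
$2684.1: inside the interval → strictly worse (loss $1349.2).
$7478.1: above both → same outcome either way.
$7158.1: above both → same outcome either way.
$2296.5: inside the interval → strictly worse (loss $1736.8).
Count: 4.

4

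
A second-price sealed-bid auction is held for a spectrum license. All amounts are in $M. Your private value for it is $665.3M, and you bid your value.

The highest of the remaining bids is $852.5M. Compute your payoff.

$0M

Your bid $665.3M is below the highest competing bid $852.5M, so you lose.
A losing bidder pays nothing and receives nothing: payoff = $0M.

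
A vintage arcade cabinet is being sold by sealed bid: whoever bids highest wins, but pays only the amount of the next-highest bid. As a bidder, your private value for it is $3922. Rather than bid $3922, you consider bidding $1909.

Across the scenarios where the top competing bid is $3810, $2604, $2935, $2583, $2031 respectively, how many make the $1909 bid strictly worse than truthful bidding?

5

The deviation hurts exactly when the highest competing bid lies strictly between $1909 and $3922 — underbidding then forfeits a profitable win.
$3810: inside the interval → strictly worse (loss $112).
$2604: inside the interval → strictly worse (loss $1318).
$2935: inside the interval → strictly worse (loss $987).
$2583: inside the interval → strictly worse (loss $1339).
$2031: inside the interval → strictly worse (loss $1891).
Count: 5.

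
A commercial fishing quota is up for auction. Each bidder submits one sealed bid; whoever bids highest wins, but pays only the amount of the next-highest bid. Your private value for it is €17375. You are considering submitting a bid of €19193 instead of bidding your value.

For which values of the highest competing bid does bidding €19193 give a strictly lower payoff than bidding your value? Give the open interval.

If the competing bid is below €17375, both bids win at the same price — no difference.
If it is above €19193, both bids lose — no difference.
If it lies strictly between €17375 and €19193, bidding your value loses (payoff 0) while bidding €19193 wins at a price above your value (payoff negative).
So the deviation strictly hurts on the open interval (€17375, €19193).

(€17375, €19193)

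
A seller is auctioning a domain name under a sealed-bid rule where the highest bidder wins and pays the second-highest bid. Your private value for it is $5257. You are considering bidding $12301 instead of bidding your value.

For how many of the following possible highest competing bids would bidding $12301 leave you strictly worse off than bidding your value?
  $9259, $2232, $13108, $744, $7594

2

The deviation hurts exactly when the highest competing bid lies strictly between $5257 and $12301 — overbidding then wins at a price above your value.
$9259: inside the interval → strictly worse (loss $4002).
$2232: below both → same outcome either way.
$13108: above both → same outcome either way.
$744: below both → same outcome either way.
$7594: inside the interval → strictly worse (loss $2337).
Count: 2.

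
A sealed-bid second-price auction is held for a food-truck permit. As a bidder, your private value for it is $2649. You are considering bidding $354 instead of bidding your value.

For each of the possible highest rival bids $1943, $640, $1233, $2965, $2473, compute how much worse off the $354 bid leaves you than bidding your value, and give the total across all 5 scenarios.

$4307

The deviation costs you only when the competing bid falls strictly between $354 and $2649; elsewhere both bids give the same outcome.
$1943: truthful payoff $706, deviation payoff $0 → loss $706.
$640: truthful payoff $2009, deviation payoff $0 → loss $2009.
$1233: truthful payoff $1416, deviation payoff $0 → loss $1416.
$2965: outcomes coincide → loss $0.
$2473: truthful payoff $176, deviation payoff $0 → loss $176.
Total loss = $706 + $2009 + $1416 + $176 = $4307.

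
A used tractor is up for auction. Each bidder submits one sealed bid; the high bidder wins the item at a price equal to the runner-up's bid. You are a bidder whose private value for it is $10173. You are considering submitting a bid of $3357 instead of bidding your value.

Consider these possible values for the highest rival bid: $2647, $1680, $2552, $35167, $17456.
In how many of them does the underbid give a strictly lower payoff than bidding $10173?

0

The deviation hurts exactly when the highest competing bid lies strictly between $3357 and $10173 — underbidding then forfeits a profitable win.
$2647: below both → same outcome either way.
$1680: below both → same outcome either way.
$2552: below both → same outcome either way.
$35167: above both → same outcome either way.
$17456: above both → same outcome either way.
Count: 0.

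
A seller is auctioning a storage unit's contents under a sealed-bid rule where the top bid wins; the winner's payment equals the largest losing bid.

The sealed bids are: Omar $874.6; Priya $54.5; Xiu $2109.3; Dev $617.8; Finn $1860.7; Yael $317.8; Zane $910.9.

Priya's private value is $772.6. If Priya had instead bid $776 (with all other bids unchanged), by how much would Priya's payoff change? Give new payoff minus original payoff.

The highest bid among the other bidders is $2109.3; Priya's bid doesn't change that.
Original bid $54.5: Priya is not highest (top rival bid is $2109.3); payoff $0.
Alternative bid $776: Priya is not highest (top rival bid is $2109.3); payoff $0.
Change in payoff = $0 − ($0) = $0.

$0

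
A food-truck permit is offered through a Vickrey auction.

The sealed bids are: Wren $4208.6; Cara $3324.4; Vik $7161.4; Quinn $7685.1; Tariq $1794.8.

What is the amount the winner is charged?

Highest bid: Quinn at $7685.1, so Quinn wins.
Second-highest bid: Vik at $7161.4 — that is the price the winner pays.

$7161.4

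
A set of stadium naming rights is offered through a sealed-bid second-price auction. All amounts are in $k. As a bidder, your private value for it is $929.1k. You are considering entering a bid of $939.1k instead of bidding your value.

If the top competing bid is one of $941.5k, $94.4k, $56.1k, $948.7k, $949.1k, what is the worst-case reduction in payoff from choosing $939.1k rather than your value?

$0k

$941.5k: same outcome either way → loss $0k.
$94.4k: same outcome either way → loss $0k.
$56.1k: same outcome either way → loss $0k.
$948.7k: same outcome either way → loss $0k.
$949.1k: same outcome either way → loss $0k.
Maximum loss: $0k.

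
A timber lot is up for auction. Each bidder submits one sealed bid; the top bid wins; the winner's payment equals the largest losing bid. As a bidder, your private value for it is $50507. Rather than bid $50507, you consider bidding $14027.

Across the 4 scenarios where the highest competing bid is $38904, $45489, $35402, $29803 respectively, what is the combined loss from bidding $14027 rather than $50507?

$52430

The deviation costs you only when the competing bid falls strictly between $14027 and $50507; elsewhere both bids give the same outcome.
$38904: truthful payoff $11603, deviation payoff $0 → loss $11603.
$45489: truthful payoff $5018, deviation payoff $0 → loss $5018.
$35402: truthful payoff $15105, deviation payoff $0 → loss $15105.
$29803: truthful payoff $20704, deviation payoff $0 → loss $20704.
Total loss = $11603 + $5018 + $15105 + $20704 = $52430.
Truthful bidding weakly dominates here: raising your bid can only win items priced above your value, and lowering it can only forfeit items priced below.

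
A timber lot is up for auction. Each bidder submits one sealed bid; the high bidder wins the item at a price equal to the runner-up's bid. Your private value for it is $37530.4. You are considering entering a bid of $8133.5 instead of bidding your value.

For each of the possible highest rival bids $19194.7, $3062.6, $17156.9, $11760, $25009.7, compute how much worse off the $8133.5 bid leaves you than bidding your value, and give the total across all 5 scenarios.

The deviation costs you only when the competing bid falls strictly between $8133.5 and $37530.4; elsewhere both bids give the same outcome.
$19194.7: truthful payoff $18335.7, deviation payoff $0 → loss $18335.7.
$3062.6: outcomes coincide → loss $0.
$17156.9: truthful payoff $20373.5, deviation payoff $0 → loss $20373.5.
$11760: truthful payoff $25770.4, deviation payoff $0 → loss $25770.4.
$25009.7: truthful payoff $12520.7, deviation payoff $0 → loss $12520.7.
Total loss = $18335.7 + $20373.5 + $25770.4 + $12520.7 = $77000.3.

$77000.3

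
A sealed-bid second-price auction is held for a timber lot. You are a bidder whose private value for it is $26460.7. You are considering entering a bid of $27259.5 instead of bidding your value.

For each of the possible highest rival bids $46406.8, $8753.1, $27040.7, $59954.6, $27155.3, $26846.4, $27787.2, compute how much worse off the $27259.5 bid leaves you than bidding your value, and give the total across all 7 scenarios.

$1660.3

The deviation costs you only when the competing bid falls strictly between $26460.7 and $27259.5; elsewhere both bids give the same outcome.
$46406.8: outcomes coincide → loss $0.
$8753.1: outcomes coincide → loss $0.
$27040.7: truthful payoff $0, deviation payoff −$580 → loss $580.
$59954.6: outcomes coincide → loss $0.
$27155.3: truthful payoff $0, deviation payoff −$694.6 → loss $694.6.
$26846.4: truthful payoff $0, deviation payoff −$385.7 → loss $385.7.
$27787.2: outcomes coincide → loss $0.
Total loss = $580 + $694.6 + $385.7 = $1660.3.
Because the price is fixed by the runner-up's bid, deviating from your value can only change a good outcome into a bad one — never the reverse.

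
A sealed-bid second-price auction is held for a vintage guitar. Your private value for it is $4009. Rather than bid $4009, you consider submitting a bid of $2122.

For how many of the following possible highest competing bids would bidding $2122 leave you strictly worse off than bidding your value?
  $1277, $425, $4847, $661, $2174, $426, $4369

1

The deviation hurts exactly when the highest competing bid lies strictly between $2122 and $4009 — underbidding then forfeits a profitable win.
$1277: below both → same outcome either way.
$425: below both → same outcome either way.
$4847: above both → same outcome either way.
$661: below both → same outcome either way.
$2174: inside the interval → strictly worse (loss $1835).
$426: below both → same outcome either way.
$4369: above both → same outcome either way.
Count: 1.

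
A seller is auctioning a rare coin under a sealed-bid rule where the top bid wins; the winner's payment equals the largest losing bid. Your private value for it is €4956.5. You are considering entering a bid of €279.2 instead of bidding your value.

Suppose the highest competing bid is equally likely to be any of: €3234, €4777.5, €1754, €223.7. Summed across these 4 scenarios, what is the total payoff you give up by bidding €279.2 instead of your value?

€5104

The deviation costs you only when the competing bid falls strictly between €279.2 and €4956.5; elsewhere both bids give the same outcome.
€3234: truthful payoff €1722.5, deviation payoff €0 → loss €1722.5.
€4777.5: truthful payoff €179, deviation payoff €0 → loss €179.
€1754: truthful payoff €3202.5, deviation payoff €0 → loss €3202.5.
€223.7: outcomes coincide → loss €0.
Total loss = €1722.5 + €179 + €3202.5 = €5104.
Because the price is fixed by the runner-up's bid, deviating from your value can only change a good outcome into a bad one — never the reverse.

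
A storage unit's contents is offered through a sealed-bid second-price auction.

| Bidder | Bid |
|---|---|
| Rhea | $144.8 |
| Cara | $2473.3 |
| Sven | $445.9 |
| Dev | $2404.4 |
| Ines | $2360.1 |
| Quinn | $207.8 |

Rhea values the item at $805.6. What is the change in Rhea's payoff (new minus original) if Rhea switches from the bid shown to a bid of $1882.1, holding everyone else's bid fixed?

The highest bid among the other bidders is $2473.3; Rhea's bid doesn't change that.
Original bid $144.8: Rhea is not highest (top rival bid is $2473.3); payoff $0.
Alternative bid $1882.1: Rhea is not highest (top rival bid is $2473.3); payoff $0.
Change in payoff = $0 − ($0) = $0.

$0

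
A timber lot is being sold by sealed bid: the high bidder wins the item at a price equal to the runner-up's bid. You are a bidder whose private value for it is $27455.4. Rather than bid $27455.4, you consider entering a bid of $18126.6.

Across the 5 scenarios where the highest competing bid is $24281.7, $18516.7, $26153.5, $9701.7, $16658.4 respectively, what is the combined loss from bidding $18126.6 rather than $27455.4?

$13414.3

The deviation costs you only when the competing bid falls strictly between $18126.6 and $27455.4; elsewhere both bids give the same outcome.
$24281.7: truthful payoff $3173.7, deviation payoff $0 → loss $3173.7.
$18516.7: truthful payoff $8938.7, deviation payoff $0 → loss $8938.7.
$26153.5: truthful payoff $1301.9, deviation payoff $0 → loss $1301.9.
$9701.7: outcomes coincide → loss $0.
$16658.4: outcomes coincide → loss $0.
Total loss = $3173.7 + $8938.7 + $1301.9 = $13414.3.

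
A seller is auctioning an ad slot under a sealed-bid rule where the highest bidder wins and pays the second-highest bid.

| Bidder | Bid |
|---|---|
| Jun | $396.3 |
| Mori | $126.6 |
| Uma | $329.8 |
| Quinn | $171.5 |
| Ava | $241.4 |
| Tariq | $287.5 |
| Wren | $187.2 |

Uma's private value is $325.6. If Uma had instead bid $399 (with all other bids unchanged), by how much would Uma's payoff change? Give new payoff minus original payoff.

−$70.7

The highest bid among the other bidders is $396.3; Uma's bid doesn't change that.
Original bid $329.8: Uma is not highest (top rival bid is $396.3); payoff $0.
Alternative bid $399: Uma is highest, pays the top rival bid $396.3; payoff $325.6 − $396.3 = −$70.7.
Change in payoff = −$70.7 − ($0) = −$70.7.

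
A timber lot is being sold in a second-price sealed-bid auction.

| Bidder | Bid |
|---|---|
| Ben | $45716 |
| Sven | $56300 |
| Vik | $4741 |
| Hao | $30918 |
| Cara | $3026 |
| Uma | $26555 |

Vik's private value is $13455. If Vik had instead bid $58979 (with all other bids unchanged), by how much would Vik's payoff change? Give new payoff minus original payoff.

−$42845

The highest bid among the other bidders is $56300; Vik's bid doesn't change that.
Original bid $4741: Vik is not highest (top rival bid is $56300); payoff $0.
Alternative bid $58979: Vik is highest, pays the top rival bid $56300; payoff $13455 − $56300 = −$42845.
Change in payoff = −$42845 − ($0) = −$42845.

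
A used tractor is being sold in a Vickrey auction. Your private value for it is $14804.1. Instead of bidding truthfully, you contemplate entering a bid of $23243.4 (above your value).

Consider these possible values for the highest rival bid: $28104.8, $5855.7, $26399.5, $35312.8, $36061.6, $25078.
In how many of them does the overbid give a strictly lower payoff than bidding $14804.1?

The deviation hurts exactly when the highest competing bid lies strictly between $14804.1 and $23243.4 — overbidding then wins at a price above your value.
$28104.8: above both → same outcome either way.
$5855.7: below both → same outcome either way.
$26399.5: above both → same outcome either way.
$35312.8: above both → same outcome either way.
$36061.6: above both → same outcome either way.
$25078: above both → same outcome either way.
Count: 0.

0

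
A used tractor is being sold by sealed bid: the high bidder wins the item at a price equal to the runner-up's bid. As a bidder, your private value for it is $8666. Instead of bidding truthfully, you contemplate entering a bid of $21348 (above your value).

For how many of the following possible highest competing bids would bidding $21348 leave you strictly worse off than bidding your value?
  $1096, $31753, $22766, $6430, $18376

The deviation hurts exactly when the highest competing bid lies strictly between $8666 and $21348 — overbidding then wins at a price above your value.
$1096: below both → same outcome either way.
$31753: above both → same outcome either way.
$22766: above both → same outcome either way.
$6430: below both → same outcome either way.
$18376: inside the interval → strictly worse (loss $9710).
Count: 1.

1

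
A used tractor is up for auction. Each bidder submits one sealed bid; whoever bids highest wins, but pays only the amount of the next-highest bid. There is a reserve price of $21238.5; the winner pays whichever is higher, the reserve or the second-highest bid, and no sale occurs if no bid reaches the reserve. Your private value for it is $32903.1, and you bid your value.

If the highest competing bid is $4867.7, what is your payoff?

$11664.6

Your bid $32903.1 is the highest and exceeds the reserve.
Price = max(second-highest bid, reserve) = max($4867.7, $21238.5) = $21238.5.
Payoff = $32903.1 − $21238.5 = $11664.6.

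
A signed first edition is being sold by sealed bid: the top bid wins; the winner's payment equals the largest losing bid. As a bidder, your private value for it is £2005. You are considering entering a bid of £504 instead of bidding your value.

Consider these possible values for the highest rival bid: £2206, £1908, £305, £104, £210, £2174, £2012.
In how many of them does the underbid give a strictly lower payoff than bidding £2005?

1

The deviation hurts exactly when the highest competing bid lies strictly between £504 and £2005 — underbidding then forfeits a profitable win.
£2206: above both → same outcome either way.
£1908: inside the interval → strictly worse (loss £97).
£305: below both → same outcome either way.
£104: below both → same outcome either way.
£210: below both → same outcome either way.
£2174: above both → same outcome either way.
£2012: above both → same outcome either way.
Count: 1.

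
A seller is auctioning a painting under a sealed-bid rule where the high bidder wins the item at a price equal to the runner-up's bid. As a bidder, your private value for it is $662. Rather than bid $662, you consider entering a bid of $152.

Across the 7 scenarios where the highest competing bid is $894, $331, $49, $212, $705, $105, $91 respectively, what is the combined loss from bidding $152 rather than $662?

The deviation costs you only when the competing bid falls strictly between $152 and $662; elsewhere both bids give the same outcome.
$894: outcomes coincide → loss $0.
$331: truthful payoff $331, deviation payoff $0 → loss $331.
$49: outcomes coincide → loss $0.
$212: truthful payoff $450, deviation payoff $0 → loss $450.
$705: outcomes coincide → loss $0.
$105: outcomes coincide → loss $0.
$91: outcomes coincide → loss $0.
Total loss = $331 + $450 = $781.

$781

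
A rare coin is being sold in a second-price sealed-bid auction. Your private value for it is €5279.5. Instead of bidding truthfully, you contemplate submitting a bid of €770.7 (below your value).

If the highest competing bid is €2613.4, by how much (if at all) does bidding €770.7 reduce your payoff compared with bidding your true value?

€2666.1

Bidding your value €5279.5: you win (since €5279.5 > €2613.4) and pay €2613.4. Payoff €2666.1.
Bidding €770.7: you lose. Payoff €0.
The competing bid €2613.4 lies between your shaded bid and your value, so underbidding forfeits an item you could have won at a profitable price.
Loss from deviating = €2666.1 − (€0) = €2666.1.
Truthful bidding weakly dominates here: raising your bid can only win items priced above your value, and lowering it can only forfeit items priced below.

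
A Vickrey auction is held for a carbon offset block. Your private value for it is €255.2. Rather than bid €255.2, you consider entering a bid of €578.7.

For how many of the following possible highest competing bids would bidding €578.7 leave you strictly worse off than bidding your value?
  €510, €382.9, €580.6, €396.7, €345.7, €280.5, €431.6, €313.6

7

The deviation hurts exactly when the highest competing bid lies strictly between €255.2 and €578.7 — overbidding then wins at a price above your value.
€510: inside the interval → strictly worse (loss €254.8).
€382.9: inside the interval → strictly worse (loss €127.7).
€580.6: above both → same outcome either way.
€396.7: inside the interval → strictly worse (loss €141.5).
€345.7: inside the interval → strictly worse (loss €90.5).
€280.5: inside the interval → strictly worse (loss €25.3).
€431.6: inside the interval → strictly worse (loss €176.4).
€313.6: inside the interval → strictly worse (loss €58.4).
Count: 7.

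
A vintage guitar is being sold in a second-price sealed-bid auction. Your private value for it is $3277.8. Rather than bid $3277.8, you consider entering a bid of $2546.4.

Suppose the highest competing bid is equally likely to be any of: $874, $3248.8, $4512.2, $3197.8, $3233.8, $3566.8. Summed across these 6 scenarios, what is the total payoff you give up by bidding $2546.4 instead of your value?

The deviation costs you only when the competing bid falls strictly between $2546.4 and $3277.8; elsewhere both bids give the same outcome.
$874: outcomes coincide → loss $0.
$3248.8: truthful payoff $29, deviation payoff $0 → loss $29.
$4512.2: outcomes coincide → loss $0.
$3197.8: truthful payoff $80, deviation payoff $0 → loss $80.
$3233.8: truthful payoff $44, deviation payoff $0 → loss $44.
$3566.8: outcomes coincide → loss $0.
Total loss = $29 + $80 + $44 = $153.

$153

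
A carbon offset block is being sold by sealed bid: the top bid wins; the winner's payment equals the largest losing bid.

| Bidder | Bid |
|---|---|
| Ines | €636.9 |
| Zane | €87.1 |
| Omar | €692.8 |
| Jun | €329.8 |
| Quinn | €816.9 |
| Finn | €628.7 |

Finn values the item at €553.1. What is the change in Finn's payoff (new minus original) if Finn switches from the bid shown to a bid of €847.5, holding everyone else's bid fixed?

The highest bid among the other bidders is €816.9; Finn's bid doesn't change that.
Original bid €628.7: Finn is not highest (top rival bid is €816.9); payoff €0.
Alternative bid €847.5: Finn is highest, pays the top rival bid €816.9; payoff €553.1 − €816.9 = −€263.8.
Change in payoff = −€263.8 − (€0) = −€263.8.

−€263.8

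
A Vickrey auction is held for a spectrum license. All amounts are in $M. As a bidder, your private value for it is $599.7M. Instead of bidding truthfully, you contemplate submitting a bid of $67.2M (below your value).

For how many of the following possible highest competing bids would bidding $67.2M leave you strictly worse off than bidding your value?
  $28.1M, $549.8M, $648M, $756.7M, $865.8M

1

The deviation hurts exactly when the highest competing bid lies strictly between $67.2M and $599.7M — underbidding then forfeits a profitable win.
$28.1M: below both → same outcome either way.
$549.8M: inside the interval → strictly worse (loss $49.9M).
$648M: above both → same outcome either way.
$756.7M: above both → same outcome either way.
$865.8M: above both → same outcome either way.
Count: 1.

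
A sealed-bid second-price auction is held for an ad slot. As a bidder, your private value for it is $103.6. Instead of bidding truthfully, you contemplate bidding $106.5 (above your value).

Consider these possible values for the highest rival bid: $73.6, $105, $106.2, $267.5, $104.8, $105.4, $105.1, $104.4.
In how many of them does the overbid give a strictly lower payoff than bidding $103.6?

6

The deviation hurts exactly when the highest competing bid lies strictly between $103.6 and $106.5 — overbidding then wins at a price above your value.
$73.6: below both → same outcome either way.
$105: inside the interval → strictly worse (loss $1.4).
$106.2: inside the interval → strictly worse (loss $2.6).
$267.5: above both → same outcome either way.
$104.8: inside the interval → strictly worse (loss $1.2).
$105.4: inside the interval → strictly worse (loss $1.8).
$105.1: inside the interval → strictly worse (loss $1.5).
$104.4: inside the interval → strictly worse (loss $0.8).
Count: 6.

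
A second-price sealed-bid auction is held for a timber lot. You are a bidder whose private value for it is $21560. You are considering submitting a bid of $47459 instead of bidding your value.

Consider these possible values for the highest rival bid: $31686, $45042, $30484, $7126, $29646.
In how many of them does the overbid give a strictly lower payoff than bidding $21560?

4

The deviation hurts exactly when the highest competing bid lies strictly between $21560 and $47459 — overbidding then wins at a price above your value.
$31686: inside the interval → strictly worse (loss $10126).
$45042: inside the interval → strictly worse (loss $23482).
$30484: inside the interval → strictly worse (loss $8924).
$7126: below both → same outcome either way.
$29646: inside the interval → strictly worse (loss $8086).
Count: 4.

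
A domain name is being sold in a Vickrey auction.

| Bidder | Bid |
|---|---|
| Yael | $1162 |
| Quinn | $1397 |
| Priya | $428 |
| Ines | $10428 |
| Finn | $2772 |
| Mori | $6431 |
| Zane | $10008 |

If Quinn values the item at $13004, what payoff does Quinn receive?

Highest bid: Ines at $10428, so Ines wins.
Second-highest bid: Zane at $10008 — that is the price the winner pays.
Quinn did not win, so Quinn pays nothing and receives nothing: payoff $0.

$0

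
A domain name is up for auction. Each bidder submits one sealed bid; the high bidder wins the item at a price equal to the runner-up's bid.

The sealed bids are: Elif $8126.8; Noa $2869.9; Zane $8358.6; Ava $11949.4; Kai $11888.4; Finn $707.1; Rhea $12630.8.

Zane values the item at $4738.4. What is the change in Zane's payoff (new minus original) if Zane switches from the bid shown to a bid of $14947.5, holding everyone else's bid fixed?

The highest bid among the other bidders is $12630.8; Zane's bid doesn't change that.
Original bid $8358.6: Zane is not highest (top rival bid is $12630.8); payoff $0.
Alternative bid $14947.5: Zane is highest, pays the top rival bid $12630.8; payoff $4738.4 − $12630.8 = −$7892.4.
Change in payoff = −$7892.4 − ($0) = −$7892.4.

−$7892.4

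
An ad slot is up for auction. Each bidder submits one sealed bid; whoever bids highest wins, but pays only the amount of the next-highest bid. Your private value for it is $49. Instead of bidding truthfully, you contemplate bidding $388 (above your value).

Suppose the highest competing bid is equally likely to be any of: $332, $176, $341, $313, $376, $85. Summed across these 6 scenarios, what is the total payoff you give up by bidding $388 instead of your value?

$1329

The deviation costs you only when the competing bid falls strictly between $49 and $388; elsewhere both bids give the same outcome.
$332: truthful payoff $0, deviation payoff −$283 → loss $283.
$176: truthful payoff $0, deviation payoff −$127 → loss $127.
$341: truthful payoff $0, deviation payoff −$292 → loss $292.
$313: truthful payoff $0, deviation payoff −$264 → loss $264.
$376: truthful payoff $0, deviation payoff −$327 → loss $327.
$85: truthful payoff $0, deviation payoff −$36 → loss $36.
Total loss = $283 + $127 + $292 + $264 + $327 + $36 = $1329.
Truthful bidding weakly dominates here: raising your bid can only win items priced above your value, and lowering it can only forfeit items priced below.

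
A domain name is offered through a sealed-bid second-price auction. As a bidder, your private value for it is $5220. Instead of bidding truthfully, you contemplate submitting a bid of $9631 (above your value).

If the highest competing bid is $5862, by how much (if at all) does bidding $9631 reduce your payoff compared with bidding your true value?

$642

Bidding your value $5220: you lose (since $5220 < $5862). Payoff $0.
Bidding $9631: you win and pay $5862. Payoff $5220 − $5862 = −$642.
The competing bid $5862 lies between your value and your inflated bid, so overbidding wins an item priced above your value.
Loss from deviating = $0 − (−$642) = $642.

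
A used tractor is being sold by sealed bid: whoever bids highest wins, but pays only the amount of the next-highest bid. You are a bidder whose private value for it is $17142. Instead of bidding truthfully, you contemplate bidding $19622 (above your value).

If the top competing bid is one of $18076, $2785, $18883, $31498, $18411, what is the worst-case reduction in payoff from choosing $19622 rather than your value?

$18076: truthful gives $0, deviation gives −$934 → loss $934.
$2785: same outcome either way → loss $0.
$18883: truthful gives $0, deviation gives −$1741 → loss $1741.
$31498: same outcome either way → loss $0.
$18411: truthful gives $0, deviation gives −$1269 → loss $1269.
Maximum loss: $1741.

$1741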